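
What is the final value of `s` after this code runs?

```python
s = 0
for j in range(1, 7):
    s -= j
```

j=1: s = 0-1 = -1
j=2: s = (-1)-2 = -3
j=3: s = (-3)-3 = -6
j=4: s = (-6)-4 = -10
j=5: s = (-10)-5 = -15
j=6: s = (-15)-6 = -21

-21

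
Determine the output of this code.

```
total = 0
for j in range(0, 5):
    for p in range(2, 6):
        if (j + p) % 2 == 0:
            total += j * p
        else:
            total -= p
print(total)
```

32

j=0,p=2: even sum, total = 0+0 = 0
j=0,p=3: odd sum, total = 0-3 = -3
j=0,p=4: even sum, total = (-3)+0 = -3
j=0,p=5: odd sum, total = (-3)-5 = -8
j=1,p=2: odd sum, total = (-8)-2 = -10
j=1,p=3: even sum, total = (-10)+3 = -7
j=1,p=4: odd sum, total = (-7)-4 = -11
j=1,p=5: even sum, total = (-11)+5 = -6
j=2,p=2: even sum, total = (-6)+4 = -2
j=2,p=3: odd sum, total = (-2)-3 = -5
j=2,p=4: even sum, total = (-5)+8 = 3
j=2,p=5: odd sum, total = 3-5 = -2
j=3,p=2: odd sum, total = (-2)-2 = -4
j=3,p=3: even sum, total = (-4)+9 = 5
j=3,p=4: odd sum, total = 5-4 = 1
j=3,p=5: even sum, total = 1+15 = 16
j=4,p=2: even sum, total = 16+8 = 24
j=4,p=3: odd sum, total = 24-3 = 21
j=4,p=4: even sum, total = 21+16 = 37
j=4,p=5: odd sum, total = 37-5 = 32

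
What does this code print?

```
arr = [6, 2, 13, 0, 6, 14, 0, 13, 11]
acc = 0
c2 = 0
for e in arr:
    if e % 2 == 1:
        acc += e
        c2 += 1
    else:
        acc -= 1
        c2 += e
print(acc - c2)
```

0

e=6: not odd, acc = 0-1 = -1; c2=6
e=2: not odd, acc = (-1)-1 = -2; c2=8
e=13: odd, acc = (-2)+13 = 11; c2=9
e=0: not odd, acc = 11-1 = 10; c2=9
e=6: not odd, acc = 10-1 = 9; c2=15
e=14: not odd, acc = 9-1 = 8; c2=29
e=0: not odd, acc = 8-1 = 7; c2=29
e=13: odd, acc = 7+13 = 20; c2=30
e=11: odd, acc = 20+11 = 31; c2=31
acc-c2 = 31-31 = 0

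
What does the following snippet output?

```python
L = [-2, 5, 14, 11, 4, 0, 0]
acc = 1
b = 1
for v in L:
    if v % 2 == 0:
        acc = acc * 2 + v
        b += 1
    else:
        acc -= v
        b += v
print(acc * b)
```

-880

v=-2: even, acc = 1*2+(-2) = 0; b=2
v=5: not even, acc = 0-5 = -5; b=7
v=14: even, acc = (-5)*2+14 = 4; b=8
v=11: not even, acc = 4-11 = -7; b=19
v=4: even, acc = (-7)*2+4 = -10; b=20
v=0: even, acc = (-10)*2+0 = -20; b=21
v=0: even, acc = (-20)*2+0 = -40; b=22
acc*b = (-40)*22 = -880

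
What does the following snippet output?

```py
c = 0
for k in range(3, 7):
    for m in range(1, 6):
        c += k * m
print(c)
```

k=3,m=1: c = 0+3 = 3
k=3,m=2: c = 3+6 = 9
k=3,m=3: c = 9+9 = 18
k=3,m=4: c = 18+12 = 30
k=3,m=5: c = 30+15 = 45
k=4,m=1: c = 45+4 = 49
k=4,m=2: c = 49+8 = 57
k=4,m=3: c = 57+12 = 69
k=4,m=4: c = 69+16 = 85
k=4,m=5: c = 85+20 = 105
k=5,m=1: c = 105+5 = 110
k=5,m=2: c = 110+10 = 120
k=5,m=3: c = 120+15 = 135
k=5,m=4: c = 135+20 = 155
k=5,m=5: c = 155+25 = 180
k=6,m=1: c = 180+6 = 186
k=6,m=2: c = 186+12 = 198
k=6,m=3: c = 198+18 = 216
k=6,m=4: c = 216+24 = 240
k=6,m=5: c = 240+30 = 270

270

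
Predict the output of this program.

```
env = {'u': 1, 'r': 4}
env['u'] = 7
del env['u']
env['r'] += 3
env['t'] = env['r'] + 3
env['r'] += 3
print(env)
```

env['u'] = 7 → {'u': 7, 'r': 4}
del 'u' → {'r': 4}
env['r'] = 4+3 = 7 → {'r': 7}
env['t'] = env['r']+3 = 10 → {'r': 7, 't': 10}
env['r'] = 7+3 = 10 → {'r': 10, 't': 10}

{'r': 10, 't': 10}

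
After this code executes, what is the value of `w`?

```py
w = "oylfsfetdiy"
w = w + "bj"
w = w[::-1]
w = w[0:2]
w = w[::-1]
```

'bj'

+ 'bj' → 'oylfsfetdiybj'
reverse → 'jbyidtefsflyo'
slice [0:2] → 'jb'
reverse → 'bj'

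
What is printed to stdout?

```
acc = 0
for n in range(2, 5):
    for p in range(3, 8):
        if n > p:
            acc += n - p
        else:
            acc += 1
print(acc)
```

n=2,p=3: not 2>3, acc = 0+1 = 1
n=2,p=4: not 2>4, acc = 1+1 = 2
n=2,p=5: not 2>5, acc = 2+1 = 3
n=2,p=6: not 2>6, acc = 3+1 = 4
n=2,p=7: not 2>7, acc = 4+1 = 5
n=3,p=3: not 3>3, acc = 5+1 = 6
n=3,p=4: not 3>4, acc = 6+1 = 7
n=3,p=5: not 3>5, acc = 7+1 = 8
n=3,p=6: not 3>6, acc = 8+1 = 9
n=3,p=7: not 3>7, acc = 9+1 = 10
n=4,p=3: 4>3, acc = 10+1 = 11
n=4,p=4: not 4>4, acc = 11+1 = 12
n=4,p=5: not 4>5, acc = 12+1 = 13
n=4,p=6: not 4>6, acc = 13+1 = 14
n=4,p=7: not 4>7, acc = 14+1 = 15

15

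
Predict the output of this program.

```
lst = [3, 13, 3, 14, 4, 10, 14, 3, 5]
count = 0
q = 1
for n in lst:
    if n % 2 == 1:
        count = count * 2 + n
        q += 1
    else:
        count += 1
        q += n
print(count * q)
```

9168

n=3: odd, count = 0*2+3 = 3; q=2
n=13: odd, count = 3*2+13 = 19; q=3
n=3: odd, count = 19*2+3 = 41; q=4
n=14: not odd, count = 41+1 = 42; q=18
n=4: not odd, count = 42+1 = 43; q=22
n=10: not odd, count = 43+1 = 44; q=32
n=14: not odd, count = 44+1 = 45; q=46
n=3: odd, count = 45*2+3 = 93; q=47
n=5: odd, count = 93*2+5 = 191; q=48
count*q = 191*48 = 9168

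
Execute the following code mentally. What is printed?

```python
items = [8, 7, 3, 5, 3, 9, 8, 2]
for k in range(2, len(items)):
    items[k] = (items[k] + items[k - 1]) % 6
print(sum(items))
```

31

k=2: items[2] = (3+7)%6 = 4 → [8, 7, 4, 5, 3, 9, 8, 2]
k=3: items[3] = (5+4)%6 = 3 → [8, 7, 4, 3, 3, 9, 8, 2]
k=4: items[4] = (3+3)%6 = 0 → [8, 7, 4, 3, 0, 9, 8, 2]
k=5: items[5] = (9+0)%6 = 3 → [8, 7, 4, 3, 0, 3, 8, 2]
k=6: items[6] = (8+3)%6 = 5 → [8, 7, 4, 3, 0, 3, 5, 2]
k=7: items[7] = (2+5)%6 = 1 → [8, 7, 4, 3, 0, 3, 5, 1]
sum = 31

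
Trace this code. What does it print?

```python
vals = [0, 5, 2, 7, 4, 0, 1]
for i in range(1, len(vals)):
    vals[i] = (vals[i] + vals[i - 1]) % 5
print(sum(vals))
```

i=1: vals[1] = (5+0)%5 = 0 → [0, 0, 2, 7, 4, 0, 1]
i=2: vals[2] = (2+0)%5 = 2 → [0, 0, 2, 7, 4, 0, 1]
i=3: vals[3] = (7+2)%5 = 4 → [0, 0, 2, 4, 4, 0, 1]
i=4: vals[4] = (4+4)%5 = 3 → [0, 0, 2, 4, 3, 0, 1]
i=5: vals[5] = (0+3)%5 = 3 → [0, 0, 2, 4, 3, 3, 1]
i=6: vals[6] = (1+3)%5 = 4 → [0, 0, 2, 4, 3, 3, 4]
sum = 16

16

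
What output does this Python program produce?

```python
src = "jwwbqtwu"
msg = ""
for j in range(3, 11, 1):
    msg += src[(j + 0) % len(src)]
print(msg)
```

bqtwujww

j=3: add src[3]='b' → 'b'
j=4: add src[4]='q' → 'bq'
j=5: add src[5]='t' → 'bqt'
j=6: add src[6]='w' → 'bqtw'
j=7: add src[7]='u' → 'bqtwu'
j=8: add src[0]='j' → 'bqtwuj'
j=9: add src[1]='w' → 'bqtwujw'
j=10: add src[2]='w' → 'bqtwujww'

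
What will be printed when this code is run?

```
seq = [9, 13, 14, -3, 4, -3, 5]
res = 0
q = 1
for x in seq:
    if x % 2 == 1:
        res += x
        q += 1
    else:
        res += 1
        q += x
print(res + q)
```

47

x=9: odd, res = 0+9 = 9; q=2
x=13: odd, res = 9+13 = 22; q=3
x=14: not odd, res = 22+1 = 23; q=17
x=-3: odd, res = 23+(-3) = 20; q=18
x=4: not odd, res = 20+1 = 21; q=22
x=-3: odd, res = 21+(-3) = 18; q=23
x=5: odd, res = 18+5 = 23; q=24
res+q = 23+24 = 47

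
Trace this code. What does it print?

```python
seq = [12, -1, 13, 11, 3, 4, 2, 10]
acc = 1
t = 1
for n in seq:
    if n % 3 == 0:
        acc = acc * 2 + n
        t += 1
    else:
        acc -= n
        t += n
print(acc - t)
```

-73

n=12: %3==0, acc = 1*2+12 = 14; t=2
n=-1: not %3==0, acc = 14-(-1) = 15; t=1
n=13: not %3==0, acc = 15-13 = 2; t=14
n=11: not %3==0, acc = 2-11 = -9; t=25
n=3: %3==0, acc = (-9)*2+3 = -15; t=26
n=4: not %3==0, acc = (-15)-4 = -19; t=30
n=2: not %3==0, acc = (-19)-2 = -21; t=32
n=10: not %3==0, acc = (-21)-10 = -31; t=42
acc-t = (-31)-42 = -73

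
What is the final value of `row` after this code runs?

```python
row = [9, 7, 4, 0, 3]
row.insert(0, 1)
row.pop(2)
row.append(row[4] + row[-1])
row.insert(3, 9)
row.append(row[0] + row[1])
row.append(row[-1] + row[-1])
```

insert 1 at 0 → [1, 9, 7, 4, 0, 3]
pop(2) removes 7 → [1, 9, 4, 0, 3]
append row[4]+row[-1] = 3+3 = 6 → [1, 9, 4, 0, 3, 6]
insert 9 at 3 → [1, 9, 4, 9, 0, 3, 6]
append row[0]+row[1] = 1+9 = 10 → [1, 9, 4, 9, 0, 3, 6, 10]
append row[-1]+row[-1] = 10+10 = 20 → [1, 9, 4, 9, 0, 3, 6, 10, 20]

[1, 9, 4, 9, 0, 3, 6, 10, 20]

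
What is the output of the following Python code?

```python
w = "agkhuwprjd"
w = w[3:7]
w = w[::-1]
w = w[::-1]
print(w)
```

slice [3:7] → 'huwp'
reverse → 'pwuh'
reverse → 'huwp'

huwp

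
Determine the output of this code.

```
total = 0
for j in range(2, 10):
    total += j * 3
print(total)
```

132

j=2: total = 0+2*3 = 6
j=3: total = 6+3*3 = 15
j=4: total = 15+4*3 = 27
j=5: total = 27+5*3 = 42
j=6: total = 42+6*3 = 60
j=7: total = 60+7*3 = 81
j=8: total = 81+8*3 = 105
j=9: total = 105+9*3 = 132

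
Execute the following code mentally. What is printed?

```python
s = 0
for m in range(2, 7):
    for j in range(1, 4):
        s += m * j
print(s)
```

120

m=2,j=1: s = 0+2 = 2
m=2,j=2: s = 2+4 = 6
m=2,j=3: s = 6+6 = 12
m=3,j=1: s = 12+3 = 15
m=3,j=2: s = 15+6 = 21
m=3,j=3: s = 21+9 = 30
m=4,j=1: s = 30+4 = 34
m=4,j=2: s = 34+8 = 42
m=4,j=3: s = 42+12 = 54
m=5,j=1: s = 54+5 = 59
m=5,j=2: s = 59+10 = 69
m=5,j=3: s = 69+15 = 84
m=6,j=1: s = 84+6 = 90
m=6,j=2: s = 90+12 = 102
m=6,j=3: s = 102+18 = 120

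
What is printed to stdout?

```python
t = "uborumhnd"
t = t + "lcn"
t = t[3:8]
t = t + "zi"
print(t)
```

rumhnzi

+ 'lcn' → 'uborumhndlcn'
slice [3:8] → 'rumhn'
+ 'zi' → 'rumhnzi'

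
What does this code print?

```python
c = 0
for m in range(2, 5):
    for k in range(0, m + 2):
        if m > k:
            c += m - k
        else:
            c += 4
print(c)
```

m=2,k=0: 2>0, c = 0+2 = 2
m=2,k=1: 2>1, c = 2+1 = 3
m=2,k=2: not 2>2, c = 3+4 = 7
m=2,k=3: not 2>3, c = 7+4 = 11
m=3,k=0: 3>0, c = 11+3 = 14
m=3,k=1: 3>1, c = 14+2 = 16
m=3,k=2: 3>2, c = 16+1 = 17
m=3,k=3: not 3>3, c = 17+4 = 21
m=3,k=4: not 3>4, c = 21+4 = 25
m=4,k=0: 4>0, c = 25+4 = 29
m=4,k=1: 4>1, c = 29+3 = 32
m=4,k=2: 4>2, c = 32+2 = 34
m=4,k=3: 4>3, c = 34+1 = 35
m=4,k=4: not 4>4, c = 35+4 = 39
m=4,k=5: not 4>5, c = 39+4 = 43

43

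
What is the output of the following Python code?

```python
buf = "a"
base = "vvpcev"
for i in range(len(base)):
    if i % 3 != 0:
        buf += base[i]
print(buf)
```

avpev

i=0: skip
i=1: add 'v' → 'av'
i=2: add 'p' → 'avp'
i=3: skip
i=4: add 'e' → 'avpe'
i=5: add 'v' → 'avpev'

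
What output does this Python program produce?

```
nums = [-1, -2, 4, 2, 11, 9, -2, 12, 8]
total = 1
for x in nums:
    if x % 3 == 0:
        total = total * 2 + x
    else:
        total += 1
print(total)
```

x=-1: not %3==0, total = 1+1 = 2
x=-2: not %3==0, total = 2+1 = 3
x=4: not %3==0, total = 3+1 = 4
x=2: not %3==0, total = 4+1 = 5
x=11: not %3==0, total = 5+1 = 6
x=9: %3==0, total = 6*2+9 = 21
x=-2: not %3==0, total = 21+1 = 22
x=12: %3==0, total = 22*2+12 = 56
x=8: not %3==0, total = 56+1 = 57

57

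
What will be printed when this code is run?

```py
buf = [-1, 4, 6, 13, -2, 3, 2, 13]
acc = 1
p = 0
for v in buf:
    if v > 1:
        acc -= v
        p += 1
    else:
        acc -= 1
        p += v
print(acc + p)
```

v=-1: not >1, acc = 1-1 = 0; p=-1
v=4: >1, acc = 0-4 = -4; p=0
v=6: >1, acc = (-4)-6 = -10; p=1
v=13: >1, acc = (-10)-13 = -23; p=2
v=-2: not >1, acc = (-23)-1 = -24; p=0
v=3: >1, acc = (-24)-3 = -27; p=1
v=2: >1, acc = (-27)-2 = -29; p=2
v=13: >1, acc = (-29)-13 = -42; p=3
acc+p = (-42)+3 = -39

-39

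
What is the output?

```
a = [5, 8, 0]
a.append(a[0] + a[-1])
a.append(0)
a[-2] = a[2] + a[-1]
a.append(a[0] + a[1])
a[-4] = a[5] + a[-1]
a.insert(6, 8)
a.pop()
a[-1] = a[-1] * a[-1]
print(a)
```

append a[0]+a[-1] = 5+0 = 5 → [5, 8, 0, 5]
append 0 → [5, 8, 0, 5, 0]
a[-2] = a[2]+a[-1] = 0+0 = 0 → [5, 8, 0, 0, 0]
append a[0]+a[1] = 5+8 = 13 → [5, 8, 0, 0, 0, 13]
a[-4] = a[5]+a[-1] = 13+13 = 26 → [5, 8, 26, 0, 0, 13]
insert 8 at 6 → [5, 8, 26, 0, 0, 13, 8]
pop() removes 8 → [5, 8, 26, 0, 0, 13]
a[-1] = a[-1]*a[-1] = 13*13 = 169 → [5, 8, 26, 0, 0, 169]

[5, 8, 26, 0, 0, 169]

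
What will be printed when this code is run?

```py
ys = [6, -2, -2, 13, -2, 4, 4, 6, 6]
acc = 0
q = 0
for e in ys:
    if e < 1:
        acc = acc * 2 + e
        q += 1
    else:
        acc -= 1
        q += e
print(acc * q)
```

e=6: not <1, acc = 0-1 = -1; q=6
e=-2: <1, acc = (-1)*2+(-2) = -4; q=7
e=-2: <1, acc = (-4)*2+(-2) = -10; q=8
e=13: not <1, acc = (-10)-1 = -11; q=21
e=-2: <1, acc = (-11)*2+(-2) = -24; q=22
e=4: not <1, acc = (-24)-1 = -25; q=26
e=4: not <1, acc = (-25)-1 = -26; q=30
e=6: not <1, acc = (-26)-1 = -27; q=36
e=6: not <1, acc = (-27)-1 = -28; q=42
acc*q = (-28)*42 = -1176

-1176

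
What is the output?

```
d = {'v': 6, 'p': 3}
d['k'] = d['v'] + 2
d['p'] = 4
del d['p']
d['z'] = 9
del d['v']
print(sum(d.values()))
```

d['k'] = d['v']+2 = 8 → {'v': 6, 'p': 3, 'k': 8}
d['p'] = 4 → {'v': 6, 'p': 4, 'k': 8}
del 'p' → {'v': 6, 'k': 8}
d['z'] = 9 → {'v': 6, 'k': 8, 'z': 9}
del 'v' → {'k': 8, 'z': 9}
sum of values = 17

17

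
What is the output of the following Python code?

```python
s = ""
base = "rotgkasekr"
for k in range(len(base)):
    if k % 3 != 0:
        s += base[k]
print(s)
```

otkaek

k=0: skip
k=1: add 'o' → 'o'
k=2: add 't' → 'ot'
k=3: skip
k=4: add 'k' → 'otk'
k=5: add 'a' → 'otka'
k=6: skip
k=7: add 'e' → 'otkae'
k=8: add 'k' → 'otkaek'
k=9: skip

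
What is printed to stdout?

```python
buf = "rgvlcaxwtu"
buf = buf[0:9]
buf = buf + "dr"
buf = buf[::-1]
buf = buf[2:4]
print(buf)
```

tw

slice [0:9] → 'rgvlcaxwt'
+ 'dr' → 'rgvlcaxwtdr'
reverse → 'rdtwxaclvgr'
slice [2:4] → 'tw'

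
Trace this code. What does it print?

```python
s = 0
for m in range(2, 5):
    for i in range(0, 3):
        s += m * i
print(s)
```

m=2,i=0: s = 0+0 = 0
m=2,i=1: s = 0+2 = 2
m=2,i=2: s = 2+4 = 6
m=3,i=0: s = 6+0 = 6
m=3,i=1: s = 6+3 = 9
m=3,i=2: s = 9+6 = 15
m=4,i=0: s = 15+0 = 15
m=4,i=1: s = 15+4 = 19
m=4,i=2: s = 19+8 = 27

27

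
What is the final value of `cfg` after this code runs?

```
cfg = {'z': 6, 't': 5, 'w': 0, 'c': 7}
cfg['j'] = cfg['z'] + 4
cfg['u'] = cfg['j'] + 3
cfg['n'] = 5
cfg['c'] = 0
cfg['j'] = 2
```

cfg['j'] = cfg['z']+4 = 10 → {'z': 6, 't': 5, 'w': 0, 'c': 7, 'j': 10}
cfg['u'] = cfg['j']+3 = 13 → {'z': 6, 't': 5, 'w': 0, 'c': 7, 'j': 10, 'u': 13}
cfg['n'] = 5 → {'z': 6, 't': 5, 'w': 0, 'c': 7, 'j': 10, 'u': 13, 'n': 5}
cfg['c'] = 0 → {'z': 6, 't': 5, 'w': 0, 'c': 0, 'j': 10, 'u': 13, 'n': 5}
cfg['j'] = 2 → {'z': 6, 't': 5, 'w': 0, 'c': 0, 'j': 2, 'u': 13, 'n': 5}

{'z': 6, 't': 5, 'w': 0, 'c': 0, 'j': 2, 'u': 13, 'n': 5}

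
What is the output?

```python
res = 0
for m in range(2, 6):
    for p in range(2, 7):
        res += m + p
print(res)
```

m=2,p=2: res = 0+4 = 4
m=2,p=3: res = 4+5 = 9
m=2,p=4: res = 9+6 = 15
m=2,p=5: res = 15+7 = 22
m=2,p=6: res = 22+8 = 30
m=3,p=2: res = 30+5 = 35
m=3,p=3: res = 35+6 = 41
m=3,p=4: res = 41+7 = 48
m=3,p=5: res = 48+8 = 56
m=3,p=6: res = 56+9 = 65
m=4,p=2: res = 65+6 = 71
m=4,p=3: res = 71+7 = 78
m=4,p=4: res = 78+8 = 86
m=4,p=5: res = 86+9 = 95
m=4,p=6: res = 95+10 = 105
m=5,p=2: res = 105+7 = 112
m=5,p=3: res = 112+8 = 120
m=5,p=4: res = 120+9 = 129
m=5,p=5: res = 129+10 = 139
m=5,p=6: res = 139+11 = 150

150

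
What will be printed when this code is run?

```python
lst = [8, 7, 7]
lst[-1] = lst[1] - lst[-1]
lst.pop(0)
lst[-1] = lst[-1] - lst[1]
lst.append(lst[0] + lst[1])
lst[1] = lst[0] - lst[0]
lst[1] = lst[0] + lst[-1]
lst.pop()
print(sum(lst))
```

21

lst[-1] = lst[1]-lst[-1] = 7-7 = 0 → [8, 7, 0]
pop(0) removes 8 → [7, 0]
lst[-1] = lst[-1]-lst[1] = 0-0 = 0 → [7, 0]
append lst[0]+lst[1] = 7+0 = 7 → [7, 0, 7]
lst[1] = lst[0]-lst[0] = 7-7 = 0 → [7, 0, 7]
lst[1] = lst[0]+lst[-1] = 7+7 = 14 → [7, 14, 7]
pop() removes 7 → [7, 14]
sum = 21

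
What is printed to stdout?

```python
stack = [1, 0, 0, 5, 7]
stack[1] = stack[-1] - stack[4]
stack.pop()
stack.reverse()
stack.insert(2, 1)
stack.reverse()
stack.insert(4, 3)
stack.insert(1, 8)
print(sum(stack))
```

18

stack[1] = stack[-1]-stack[4] = 7-7 = 0 → [1, 0, 0, 5, 7]
pop() removes 7 → [1, 0, 0, 5]
reverse → [5, 0, 0, 1]
insert 1 at 2 → [5, 0, 1, 0, 1]
reverse → [1, 0, 1, 0, 5]
insert 3 at 4 → [1, 0, 1, 0, 3, 5]
insert 8 at 1 → [1, 8, 0, 1, 0, 3, 5]
sum = 18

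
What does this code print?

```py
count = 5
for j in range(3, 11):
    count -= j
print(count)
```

j=3: count = 5-3 = 2
j=4: count = 2-4 = -2
j=5: count = (-2)-5 = -7
j=6: count = (-7)-6 = -13
j=7: count = (-13)-7 = -20
j=8: count = (-20)-8 = -28
j=9: count = (-28)-9 = -37
j=10: count = (-37)-10 = -47

-47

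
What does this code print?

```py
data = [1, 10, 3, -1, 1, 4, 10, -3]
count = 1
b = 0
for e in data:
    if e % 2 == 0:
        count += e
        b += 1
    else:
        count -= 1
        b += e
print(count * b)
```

e=1: not even, count = 1-1 = 0; b=1
e=10: even, count = 0+10 = 10; b=2
e=3: not even, count = 10-1 = 9; b=5
e=-1: not even, count = 9-1 = 8; b=4
e=1: not even, count = 8-1 = 7; b=5
e=4: even, count = 7+4 = 11; b=6
e=10: even, count = 11+10 = 21; b=7
e=-3: not even, count = 21-1 = 20; b=4
count*b = 20*4 = 80

80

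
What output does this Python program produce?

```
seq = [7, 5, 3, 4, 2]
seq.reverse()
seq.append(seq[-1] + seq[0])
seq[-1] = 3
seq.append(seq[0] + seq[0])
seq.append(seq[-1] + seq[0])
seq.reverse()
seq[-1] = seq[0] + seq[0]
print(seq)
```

[6, 4, 3, 7, 5, 3, 4, 12]

reverse → [2, 4, 3, 5, 7]
append seq[-1]+seq[0] = 7+2 = 9 → [2, 4, 3, 5, 7, 9]
seq[-1] = 3 → [2, 4, 3, 5, 7, 3]
append seq[0]+seq[0] = 2+2 = 4 → [2, 4, 3, 5, 7, 3, 4]
append seq[-1]+seq[0] = 4+2 = 6 → [2, 4, 3, 5, 7, 3, 4, 6]
reverse → [6, 4, 3, 7, 5, 3, 4, 2]
seq[-1] = seq[0]+seq[0] = 6+6 = 12 → [6, 4, 3, 7, 5, 3, 4, 12]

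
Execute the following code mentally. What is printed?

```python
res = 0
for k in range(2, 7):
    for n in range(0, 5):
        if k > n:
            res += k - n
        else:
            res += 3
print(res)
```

k=2,n=0: 2>0, res = 0+2 = 2
k=2,n=1: 2>1, res = 2+1 = 3
k=2,n=2: not 2>2, res = 3+3 = 6
k=2,n=3: not 2>3, res = 6+3 = 9
k=2,n=4: not 2>4, res = 9+3 = 12
k=3,n=0: 3>0, res = 12+3 = 15
k=3,n=1: 3>1, res = 15+2 = 17
k=3,n=2: 3>2, res = 17+1 = 18
k=3,n=3: not 3>3, res = 18+3 = 21
k=3,n=4: not 3>4, res = 21+3 = 24
k=4,n=0: 4>0, res = 24+4 = 28
k=4,n=1: 4>1, res = 28+3 = 31
k=4,n=2: 4>2, res = 31+2 = 33
k=4,n=3: 4>3, res = 33+1 = 34
k=4,n=4: not 4>4, res = 34+3 = 37
k=5,n=0: 5>0, res = 37+5 = 42
k=5,n=1: 5>1, res = 42+4 = 46
k=5,n=2: 5>2, res = 46+3 = 49
k=5,n=3: 5>3, res = 49+2 = 51
k=5,n=4: 5>4, res = 51+1 = 52
k=6,n=0: 6>0, res = 52+6 = 58
k=6,n=1: 6>1, res = 58+5 = 63
k=6,n=2: 6>2, res = 63+4 = 67
k=6,n=3: 6>3, res = 67+3 = 70
k=6,n=4: 6>4, res = 70+2 = 72

72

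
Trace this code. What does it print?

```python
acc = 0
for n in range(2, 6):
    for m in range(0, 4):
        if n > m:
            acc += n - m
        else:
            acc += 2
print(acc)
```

n=2,m=0: 2>0, acc = 0+2 = 2
n=2,m=1: 2>1, acc = 2+1 = 3
n=2,m=2: not 2>2, acc = 3+2 = 5
n=2,m=3: not 2>3, acc = 5+2 = 7
n=3,m=0: 3>0, acc = 7+3 = 10
n=3,m=1: 3>1, acc = 10+2 = 12
n=3,m=2: 3>2, acc = 12+1 = 13
n=3,m=3: not 3>3, acc = 13+2 = 15
n=4,m=0: 4>0, acc = 15+4 = 19
n=4,m=1: 4>1, acc = 19+3 = 22
n=4,m=2: 4>2, acc = 22+2 = 24
n=4,m=3: 4>3, acc = 24+1 = 25
n=5,m=0: 5>0, acc = 25+5 = 30
n=5,m=1: 5>1, acc = 30+4 = 34
n=5,m=2: 5>2, acc = 34+3 = 37
n=5,m=3: 5>3, acc = 37+2 = 39

39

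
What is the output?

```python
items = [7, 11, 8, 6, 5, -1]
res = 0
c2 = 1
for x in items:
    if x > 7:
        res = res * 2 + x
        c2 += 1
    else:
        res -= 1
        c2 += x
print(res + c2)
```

x=7: not >7, res = 0-1 = -1; c2=8
x=11: >7, res = (-1)*2+11 = 9; c2=9
x=8: >7, res = 9*2+8 = 26; c2=10
x=6: not >7, res = 26-1 = 25; c2=16
x=5: not >7, res = 25-1 = 24; c2=21
x=-1: not >7, res = 24-1 = 23; c2=20
res+c2 = 23+20 = 43

43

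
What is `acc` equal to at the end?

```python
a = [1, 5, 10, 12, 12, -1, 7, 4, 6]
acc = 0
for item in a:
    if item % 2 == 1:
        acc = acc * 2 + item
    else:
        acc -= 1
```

19

item=1: odd, acc = 0*2+1 = 1
item=5: odd, acc = 1*2+5 = 7
item=10: not odd, acc = 7-1 = 6
item=12: not odd, acc = 6-1 = 5
item=12: not odd, acc = 5-1 = 4
item=-1: odd, acc = 4*2+(-1) = 7
item=7: odd, acc = 7*2+7 = 21
item=4: not odd, acc = 21-1 = 20
item=6: not odd, acc = 20-1 = 19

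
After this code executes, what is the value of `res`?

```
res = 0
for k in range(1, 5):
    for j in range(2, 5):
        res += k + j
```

66

k=1,j=2: res = 0+3 = 3
k=1,j=3: res = 3+4 = 7
k=1,j=4: res = 7+5 = 12
k=2,j=2: res = 12+4 = 16
k=2,j=3: res = 16+5 = 21
k=2,j=4: res = 21+6 = 27
k=3,j=2: res = 27+5 = 32
k=3,j=3: res = 32+6 = 38
k=3,j=4: res = 38+7 = 45
k=4,j=2: res = 45+6 = 51
k=4,j=3: res = 51+7 = 58
k=4,j=4: res = 58+8 = 66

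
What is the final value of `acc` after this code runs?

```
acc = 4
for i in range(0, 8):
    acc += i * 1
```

32

i=0: acc = 4+0*1 = 4
i=1: acc = 4+1*1 = 5
i=2: acc = 5+2*1 = 7
i=3: acc = 7+3*1 = 10
i=4: acc = 10+4*1 = 14
i=5: acc = 14+5*1 = 19
i=6: acc = 19+6*1 = 25
i=7: acc = 25+7*1 = 32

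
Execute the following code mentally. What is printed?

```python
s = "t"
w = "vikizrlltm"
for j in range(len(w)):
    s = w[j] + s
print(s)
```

mtllrzikivt

j=0: prepend 'v' → 'vt'
j=1: prepend 'i' → 'ivt'
j=2: prepend 'k' → 'kivt'
j=3: prepend 'i' → 'ikivt'
j=4: prepend 'z' → 'zikivt'
j=5: prepend 'r' → 'rzikivt'
j=6: prepend 'l' → 'lrzikivt'
j=7: prepend 'l' → 'llrzikivt'
j=8: prepend 't' → 'tllrzikivt'
j=9: prepend 'm' → 'mtllrzikivt'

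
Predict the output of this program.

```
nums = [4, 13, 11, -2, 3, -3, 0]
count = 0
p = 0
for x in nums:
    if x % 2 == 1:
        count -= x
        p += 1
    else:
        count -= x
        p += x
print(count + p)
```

-20

x=4: not odd, count = 0-4 = -4; p=4
x=13: odd, count = (-4)-13 = -17; p=5
x=11: odd, count = (-17)-11 = -28; p=6
x=-2: not odd, count = (-28)-(-2) = -26; p=4
x=3: odd, count = (-26)-3 = -29; p=5
x=-3: odd, count = (-29)-(-3) = -26; p=6
x=0: not odd, count = (-26)-0 = -26; p=6
count+p = (-26)+6 = -20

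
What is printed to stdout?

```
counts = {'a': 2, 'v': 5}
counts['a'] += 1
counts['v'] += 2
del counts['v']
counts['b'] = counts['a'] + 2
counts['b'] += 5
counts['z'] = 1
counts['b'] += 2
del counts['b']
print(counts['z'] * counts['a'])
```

3

counts['a'] = 2+1 = 3 → {'a': 3, 'v': 5}
counts['v'] = 5+2 = 7 → {'a': 3, 'v': 7}
del 'v' → {'a': 3}
counts['b'] = counts['a']+2 = 5 → {'a': 3, 'b': 5}
counts['b'] = 5+5 = 10 → {'a': 3, 'b': 10}
counts['z'] = 1 → {'a': 3, 'b': 10, 'z': 1}
counts['b'] = 10+2 = 12 → {'a': 3, 'b': 12, 'z': 1}
del 'b' → {'a': 3, 'z': 1}
counts['z']*counts['a'] = 1*3 = 3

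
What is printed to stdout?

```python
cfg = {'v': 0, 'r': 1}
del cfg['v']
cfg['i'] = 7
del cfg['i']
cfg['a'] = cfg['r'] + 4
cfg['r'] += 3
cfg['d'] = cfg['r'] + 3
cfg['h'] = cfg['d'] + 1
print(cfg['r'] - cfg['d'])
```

del 'v' → {'r': 1}
cfg['i'] = 7 → {'r': 1, 'i': 7}
del 'i' → {'r': 1}
cfg['a'] = cfg['r']+4 = 5 → {'r': 1, 'a': 5}
cfg['r'] = 1+3 = 4 → {'r': 4, 'a': 5}
cfg['d'] = cfg['r']+3 = 7 → {'r': 4, 'a': 5, 'd': 7}
cfg['h'] = cfg['d']+1 = 8 → {'r': 4, 'a': 5, 'd': 7, 'h': 8}
cfg['r']-cfg['d'] = 4-7 = -3

-3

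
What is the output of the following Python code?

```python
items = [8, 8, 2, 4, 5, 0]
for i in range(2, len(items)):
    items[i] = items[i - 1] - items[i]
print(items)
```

i=2: items[2] = 8-2 = 6 → [8, 8, 6, 4, 5, 0]
i=3: items[3] = 6-4 = 2 → [8, 8, 6, 2, 5, 0]
i=4: items[4] = 2-5 = -3 → [8, 8, 6, 2, -3, 0]
i=5: items[5] = (-3)-0 = -3 → [8, 8, 6, 2, -3, -3]

[8, 8, 6, 2, -3, -3]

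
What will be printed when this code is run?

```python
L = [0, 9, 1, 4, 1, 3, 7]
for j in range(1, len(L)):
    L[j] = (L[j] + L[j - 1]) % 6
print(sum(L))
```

j=1: L[1] = (9+0)%6 = 3 → [0, 3, 1, 4, 1, 3, 7]
j=2: L[2] = (1+3)%6 = 4 → [0, 3, 4, 4, 1, 3, 7]
j=3: L[3] = (4+4)%6 = 2 → [0, 3, 4, 2, 1, 3, 7]
j=4: L[4] = (1+2)%6 = 3 → [0, 3, 4, 2, 3, 3, 7]
j=5: L[5] = (3+3)%6 = 0 → [0, 3, 4, 2, 3, 0, 7]
j=6: L[6] = (7+0)%6 = 1 → [0, 3, 4, 2, 3, 0, 1]
sum = 13

13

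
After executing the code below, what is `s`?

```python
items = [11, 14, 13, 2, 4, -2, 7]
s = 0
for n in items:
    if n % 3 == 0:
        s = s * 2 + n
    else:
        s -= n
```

-49

n=11: not %3==0, s = 0-11 = -11
n=14: not %3==0, s = (-11)-14 = -25
n=13: not %3==0, s = (-25)-13 = -38
n=2: not %3==0, s = (-38)-2 = -40
n=4: not %3==0, s = (-40)-4 = -44
n=-2: not %3==0, s = (-44)-(-2) = -42
n=7: not %3==0, s = (-42)-7 = -49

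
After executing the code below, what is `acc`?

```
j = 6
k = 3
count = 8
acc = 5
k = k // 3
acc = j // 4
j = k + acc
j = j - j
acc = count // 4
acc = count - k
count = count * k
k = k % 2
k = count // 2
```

7

k = 3//3 = 1
acc = 6//4 = 1
j = 1+1 = 2
j = 2-2 = 0
acc = 8//4 = 2
acc = 8-1 = 7
count = 8*1 = 8
k = 1%2 = 1
k = 8//2 = 4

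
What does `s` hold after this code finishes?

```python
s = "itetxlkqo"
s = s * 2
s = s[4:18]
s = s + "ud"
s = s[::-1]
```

repeat ×2 → 'itetxlkqoitetxlkqo'
slice [4:18] → 'xlkqoitetxlkqo'
+ 'ud' → 'xlkqoitetxlkqoud'
reverse → 'duoqklxtetioqklx'

'duoqklxtetioqklx'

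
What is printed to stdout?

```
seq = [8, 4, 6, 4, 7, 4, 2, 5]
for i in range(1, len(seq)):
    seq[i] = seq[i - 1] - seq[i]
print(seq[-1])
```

-24

i=1: seq[1] = 8-4 = 4 → [8, 4, 6, 4, 7, 4, 2, 5]
i=2: seq[2] = 4-6 = -2 → [8, 4, -2, 4, 7, 4, 2, 5]
i=3: seq[3] = (-2)-4 = -6 → [8, 4, -2, -6, 7, 4, 2, 5]
i=4: seq[4] = (-6)-7 = -13 → [8, 4, -2, -6, -13, 4, 2, 5]
i=5: seq[5] = (-13)-4 = -17 → [8, 4, -2, -6, -13, -17, 2, 5]
i=6: seq[6] = (-17)-2 = -19 → [8, 4, -2, -6, -13, -17, -19, 5]
i=7: seq[7] = (-19)-5 = -24 → [8, 4, -2, -6, -13, -17, -19, -24]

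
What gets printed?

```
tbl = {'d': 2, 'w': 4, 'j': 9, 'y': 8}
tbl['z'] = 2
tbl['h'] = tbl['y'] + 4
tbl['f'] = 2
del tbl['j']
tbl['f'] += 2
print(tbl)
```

tbl['z'] = 2 → {'d': 2, 'w': 4, 'j': 9, 'y': 8, 'z': 2}
tbl['h'] = tbl['y']+4 = 12 → {'d': 2, 'w': 4, 'j': 9, 'y': 8, 'z': 2, 'h': 12}
tbl['f'] = 2 → {'d': 2, 'w': 4, 'j': 9, 'y': 8, 'z': 2, 'h': 12, 'f': 2}
del 'j' → {'d': 2, 'w': 4, 'y': 8, 'z': 2, 'h': 12, 'f': 2}
tbl['f'] = 2+2 = 4 → {'d': 2, 'w': 4, 'y': 8, 'z': 2, 'h': 12, 'f': 4}

{'d': 2, 'w': 4, 'y': 8, 'z': 2, 'h': 12, 'f': 4}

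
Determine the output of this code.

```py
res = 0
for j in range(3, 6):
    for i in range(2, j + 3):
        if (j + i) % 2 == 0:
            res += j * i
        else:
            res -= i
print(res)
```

j=3,i=2: odd sum, res = 0-2 = -2
j=3,i=3: even sum, res = (-2)+9 = 7
j=3,i=4: odd sum, res = 7-4 = 3
j=3,i=5: even sum, res = 3+15 = 18
j=4,i=2: even sum, res = 18+8 = 26
j=4,i=3: odd sum, res = 26-3 = 23
j=4,i=4: even sum, res = 23+16 = 39
j=4,i=5: odd sum, res = 39-5 = 34
j=4,i=6: even sum, res = 34+24 = 58
j=5,i=2: odd sum, res = 58-2 = 56
j=5,i=3: even sum, res = 56+15 = 71
j=5,i=4: odd sum, res = 71-4 = 67
j=5,i=5: even sum, res = 67+25 = 92
j=5,i=6: odd sum, res = 92-6 = 86
j=5,i=7: even sum, res = 86+35 = 121

121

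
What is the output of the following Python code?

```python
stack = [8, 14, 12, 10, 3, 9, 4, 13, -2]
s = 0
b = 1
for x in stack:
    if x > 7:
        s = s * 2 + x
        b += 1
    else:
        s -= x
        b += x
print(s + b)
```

641

x=8: >7, s = 0*2+8 = 8; b=2
x=14: >7, s = 8*2+14 = 30; b=3
x=12: >7, s = 30*2+12 = 72; b=4
x=10: >7, s = 72*2+10 = 154; b=5
x=3: not >7, s = 154-3 = 151; b=8
x=9: >7, s = 151*2+9 = 311; b=9
x=4: not >7, s = 311-4 = 307; b=13
x=13: >7, s = 307*2+13 = 627; b=14
x=-2: not >7, s = 627-(-2) = 629; b=12
s+b = 629+12 = 641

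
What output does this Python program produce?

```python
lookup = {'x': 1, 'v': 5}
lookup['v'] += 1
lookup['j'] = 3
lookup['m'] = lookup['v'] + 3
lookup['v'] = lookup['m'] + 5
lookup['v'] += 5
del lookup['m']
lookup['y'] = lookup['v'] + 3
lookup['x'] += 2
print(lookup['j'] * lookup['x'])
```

9

lookup['v'] = 5+1 = 6 → {'x': 1, 'v': 6}
lookup['j'] = 3 → {'x': 1, 'v': 6, 'j': 3}
lookup['m'] = lookup['v']+3 = 9 → {'x': 1, 'v': 6, 'j': 3, 'm': 9}
lookup['v'] = lookup['m']+5 = 14 → {'x': 1, 'v': 14, 'j': 3, 'm': 9}
lookup['v'] = 14+5 = 19 → {'x': 1, 'v': 19, 'j': 3, 'm': 9}
del 'm' → {'x': 1, 'v': 19, 'j': 3}
lookup['y'] = lookup['v']+3 = 22 → {'x': 1, 'v': 19, 'j': 3, 'y': 22}
lookup['x'] = 1+2 = 3 → {'x': 3, 'v': 19, 'j': 3, 'y': 22}
lookup['j']*lookup['x'] = 3*3 = 9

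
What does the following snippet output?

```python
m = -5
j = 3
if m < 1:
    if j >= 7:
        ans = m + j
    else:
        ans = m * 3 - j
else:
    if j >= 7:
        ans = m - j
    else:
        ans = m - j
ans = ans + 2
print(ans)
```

-16

m=-5, j=3
m < 1 is True; j >= 7 is False
→ ans = m * 3 - j = -18
ans = (-18)+2 = -16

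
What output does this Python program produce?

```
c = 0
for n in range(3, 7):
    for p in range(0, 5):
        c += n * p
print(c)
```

n=3,p=0: c = 0+0 = 0
n=3,p=1: c = 0+3 = 3
n=3,p=2: c = 3+6 = 9
n=3,p=3: c = 9+9 = 18
n=3,p=4: c = 18+12 = 30
n=4,p=0: c = 30+0 = 30
n=4,p=1: c = 30+4 = 34
n=4,p=2: c = 34+8 = 42
n=4,p=3: c = 42+12 = 54
n=4,p=4: c = 54+16 = 70
n=5,p=0: c = 70+0 = 70
n=5,p=1: c = 70+5 = 75
n=5,p=2: c = 75+10 = 85
n=5,p=3: c = 85+15 = 100
n=5,p=4: c = 100+20 = 120
n=6,p=0: c = 120+0 = 120
n=6,p=1: c = 120+6 = 126
n=6,p=2: c = 126+12 = 138
n=6,p=3: c = 138+18 = 156
n=6,p=4: c = 156+24 = 180

180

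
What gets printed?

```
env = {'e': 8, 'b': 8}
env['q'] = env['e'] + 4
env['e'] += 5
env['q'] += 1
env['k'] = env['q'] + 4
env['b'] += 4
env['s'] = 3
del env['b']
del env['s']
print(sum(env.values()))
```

env['q'] = env['e']+4 = 12 → {'e': 8, 'b': 8, 'q': 12}
env['e'] = 8+5 = 13 → {'e': 13, 'b': 8, 'q': 12}
env['q'] = 12+1 = 13 → {'e': 13, 'b': 8, 'q': 13}
env['k'] = env['q']+4 = 17 → {'e': 13, 'b': 8, 'q': 13, 'k': 17}
env['b'] = 8+4 = 12 → {'e': 13, 'b': 12, 'q': 13, 'k': 17}
env['s'] = 3 → {'e': 13, 'b': 12, 'q': 13, 'k': 17, 's': 3}
del 'b' → {'e': 13, 'q': 13, 'k': 17, 's': 3}
del 's' → {'e': 13, 'q': 13, 'k': 17}
sum of values = 43

43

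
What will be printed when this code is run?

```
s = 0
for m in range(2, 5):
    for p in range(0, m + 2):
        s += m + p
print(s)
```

78

m=2,p=0: s = 0+2 = 2
m=2,p=1: s = 2+3 = 5
m=2,p=2: s = 5+4 = 9
m=2,p=3: s = 9+5 = 14
m=3,p=0: s = 14+3 = 17
m=3,p=1: s = 17+4 = 21
m=3,p=2: s = 21+5 = 26
m=3,p=3: s = 26+6 = 32
m=3,p=4: s = 32+7 = 39
m=4,p=0: s = 39+4 = 43
m=4,p=1: s = 43+5 = 48
m=4,p=2: s = 48+6 = 54
m=4,p=3: s = 54+7 = 61
m=4,p=4: s = 61+8 = 69
m=4,p=5: s = 69+9 = 78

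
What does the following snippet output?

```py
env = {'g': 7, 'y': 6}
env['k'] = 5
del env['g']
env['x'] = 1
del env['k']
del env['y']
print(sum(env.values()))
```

env['k'] = 5 → {'g': 7, 'y': 6, 'k': 5}
del 'g' → {'y': 6, 'k': 5}
env['x'] = 1 → {'y': 6, 'k': 5, 'x': 1}
del 'k' → {'y': 6, 'x': 1}
del 'y' → {'x': 1}
sum of values = 1

1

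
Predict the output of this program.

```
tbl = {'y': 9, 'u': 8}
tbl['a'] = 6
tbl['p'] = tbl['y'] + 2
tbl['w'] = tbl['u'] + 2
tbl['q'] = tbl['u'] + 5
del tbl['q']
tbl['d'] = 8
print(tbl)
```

tbl['a'] = 6 → {'y': 9, 'u': 8, 'a': 6}
tbl['p'] = tbl['y']+2 = 11 → {'y': 9, 'u': 8, 'a': 6, 'p': 11}
tbl['w'] = tbl['u']+2 = 10 → {'y': 9, 'u': 8, 'a': 6, 'p': 11, 'w': 10}
tbl['q'] = tbl['u']+5 = 13 → {'y': 9, 'u': 8, 'a': 6, 'p': 11, 'w': 10, 'q': 13}
del 'q' → {'y': 9, 'u': 8, 'a': 6, 'p': 11, 'w': 10}
tbl['d'] = 8 → {'y': 9, 'u': 8, 'a': 6, 'p': 11, 'w': 10, 'd': 8}

{'y': 9, 'u': 8, 'a': 6, 'p': 11, 'w': 10, 'd': 8}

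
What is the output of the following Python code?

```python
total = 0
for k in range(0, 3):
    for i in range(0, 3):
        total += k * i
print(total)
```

k=0,i=0: total = 0+0 = 0
k=0,i=1: total = 0+0 = 0
k=0,i=2: total = 0+0 = 0
k=1,i=0: total = 0+0 = 0
k=1,i=1: total = 0+1 = 1
k=1,i=2: total = 1+2 = 3
k=2,i=0: total = 3+0 = 3
k=2,i=1: total = 3+2 = 5
k=2,i=2: total = 5+4 = 9

9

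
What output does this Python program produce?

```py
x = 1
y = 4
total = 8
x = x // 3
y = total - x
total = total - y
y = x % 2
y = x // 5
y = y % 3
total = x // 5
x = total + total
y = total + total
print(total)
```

x = 1//3 = 0
y = 8-0 = 8
total = 8-8 = 0
y = 0%2 = 0
y = 0//5 = 0
y = 0%3 = 0
total = 0//5 = 0
x = 0+0 = 0
y = 0+0 = 0

0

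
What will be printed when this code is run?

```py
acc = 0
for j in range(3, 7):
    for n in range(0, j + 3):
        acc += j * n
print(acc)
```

485

j=3,n=0: acc = 0+0 = 0
j=3,n=1: acc = 0+3 = 3
j=3,n=2: acc = 3+6 = 9
j=3,n=3: acc = 9+9 = 18
j=3,n=4: acc = 18+12 = 30
j=3,n=5: acc = 30+15 = 45
j=4,n=0: acc = 45+0 = 45
j=4,n=1: acc = 45+4 = 49
j=4,n=2: acc = 49+8 = 57
j=4,n=3: acc = 57+12 = 69
j=4,n=4: acc = 69+16 = 85
j=4,n=5: acc = 85+20 = 105
j=4,n=6: acc = 105+24 = 129
j=5,n=0: acc = 129+0 = 129
j=5,n=1: acc = 129+5 = 134
j=5,n=2: acc = 134+10 = 144
j=5,n=3: acc = 144+15 = 159
j=5,n=4: acc = 159+20 = 179
j=5,n=5: acc = 179+25 = 204
j=5,n=6: acc = 204+30 = 234
j=5,n=7: acc = 234+35 = 269
j=6,n=0: acc = 269+0 = 269
j=6,n=1: acc = 269+6 = 275
j=6,n=2: acc = 275+12 = 287
j=6,n=3: acc = 287+18 = 305
j=6,n=4: acc = 305+24 = 329
j=6,n=5: acc = 329+30 = 359
j=6,n=6: acc = 359+36 = 395
j=6,n=7: acc = 395+42 = 437
j=6,n=8: acc = 437+48 = 485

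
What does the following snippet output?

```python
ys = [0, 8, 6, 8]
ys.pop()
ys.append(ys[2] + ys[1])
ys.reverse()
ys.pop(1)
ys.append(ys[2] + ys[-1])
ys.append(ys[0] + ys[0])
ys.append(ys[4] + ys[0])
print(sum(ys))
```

92

pop() removes 8 → [0, 8, 6]
append ys[2]+ys[1] = 6+8 = 14 → [0, 8, 6, 14]
reverse → [14, 6, 8, 0]
pop(1) removes 6 → [14, 8, 0]
append ys[2]+ys[-1] = 0+0 = 0 → [14, 8, 0, 0]
append ys[0]+ys[0] = 14+14 = 28 → [14, 8, 0, 0, 28]
append ys[4]+ys[0] = 28+14 = 42 → [14, 8, 0, 0, 28, 42]
sum = 92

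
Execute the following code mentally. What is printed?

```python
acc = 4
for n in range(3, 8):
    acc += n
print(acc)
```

n=3: acc = 4+3 = 7
n=4: acc = 7+4 = 11
n=5: acc = 11+5 = 16
n=6: acc = 16+6 = 22
n=7: acc = 22+7 = 29

29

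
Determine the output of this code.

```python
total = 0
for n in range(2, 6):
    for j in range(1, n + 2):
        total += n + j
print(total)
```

n=2,j=1: total = 0+3 = 3
n=2,j=2: total = 3+4 = 7
n=2,j=3: total = 7+5 = 12
n=3,j=1: total = 12+4 = 16
n=3,j=2: total = 16+5 = 21
n=3,j=3: total = 21+6 = 27
n=3,j=4: total = 27+7 = 34
n=4,j=1: total = 34+5 = 39
n=4,j=2: total = 39+6 = 45
n=4,j=3: total = 45+7 = 52
n=4,j=4: total = 52+8 = 60
n=4,j=5: total = 60+9 = 69
n=5,j=1: total = 69+6 = 75
n=5,j=2: total = 75+7 = 82
n=5,j=3: total = 82+8 = 90
n=5,j=4: total = 90+9 = 99
n=5,j=5: total = 99+10 = 109
n=5,j=6: total = 109+11 = 120

120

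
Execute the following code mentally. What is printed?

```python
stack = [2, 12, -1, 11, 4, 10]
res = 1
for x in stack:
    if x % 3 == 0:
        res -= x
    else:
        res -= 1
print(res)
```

-16

x=2: not %3==0, res = 1-1 = 0
x=12: %3==0, res = 0-12 = -12
x=-1: not %3==0, res = (-12)-1 = -13
x=11: not %3==0, res = (-13)-1 = -14
x=4: not %3==0, res = (-14)-1 = -15
x=10: not %3==0, res = (-15)-1 = -16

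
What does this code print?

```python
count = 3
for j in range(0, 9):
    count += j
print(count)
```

j=0: count = 3+0 = 3
j=1: count = 3+1 = 4
j=2: count = 4+2 = 6
j=3: count = 6+3 = 9
j=4: count = 9+4 = 13
j=5: count = 13+5 = 18
j=6: count = 18+6 = 24
j=7: count = 24+7 = 31
j=8: count = 31+8 = 39

39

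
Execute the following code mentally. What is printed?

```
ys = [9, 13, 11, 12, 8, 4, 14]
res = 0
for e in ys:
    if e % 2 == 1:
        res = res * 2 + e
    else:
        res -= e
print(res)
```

e=9: odd, res = 0*2+9 = 9
e=13: odd, res = 9*2+13 = 31
e=11: odd, res = 31*2+11 = 73
e=12: not odd, res = 73-12 = 61
e=8: not odd, res = 61-8 = 53
e=4: not odd, res = 53-4 = 49
e=14: not odd, res = 49-14 = 35

35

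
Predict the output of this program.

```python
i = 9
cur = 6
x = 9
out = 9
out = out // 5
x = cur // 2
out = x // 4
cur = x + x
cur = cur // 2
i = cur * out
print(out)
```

0

out = 9//5 = 1
x = 6//2 = 3
out = 3//4 = 0
cur = 3+3 = 6
cur = 6//2 = 3
i = 3*0 = 0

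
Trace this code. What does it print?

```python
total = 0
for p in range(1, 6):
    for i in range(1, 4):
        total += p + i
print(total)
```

p=1,i=1: total = 0+2 = 2
p=1,i=2: total = 2+3 = 5
p=1,i=3: total = 5+4 = 9
p=2,i=1: total = 9+3 = 12
p=2,i=2: total = 12+4 = 16
p=2,i=3: total = 16+5 = 21
p=3,i=1: total = 21+4 = 25
p=3,i=2: total = 25+5 = 30
p=3,i=3: total = 30+6 = 36
p=4,i=1: total = 36+5 = 41
p=4,i=2: total = 41+6 = 47
p=4,i=3: total = 47+7 = 54
p=5,i=1: total = 54+6 = 60
p=5,i=2: total = 60+7 = 67
p=5,i=3: total = 67+8 = 75

75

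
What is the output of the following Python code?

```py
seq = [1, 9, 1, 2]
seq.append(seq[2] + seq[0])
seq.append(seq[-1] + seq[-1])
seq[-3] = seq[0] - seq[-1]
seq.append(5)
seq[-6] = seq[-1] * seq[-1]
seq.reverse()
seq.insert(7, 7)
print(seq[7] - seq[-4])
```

append seq[2]+seq[0] = 1+1 = 2 → [1, 9, 1, 2, 2]
append seq[-1]+seq[-1] = 2+2 = 4 → [1, 9, 1, 2, 2, 4]
seq[-3] = seq[0]-seq[-1] = 1-4 = -3 → [1, 9, 1, -3, 2, 4]
append 5 → [1, 9, 1, -3, 2, 4, 5]
seq[-6] = seq[-1]*seq[-1] = 5*5 = 25 → [1, 25, 1, -3, 2, 4, 5]
reverse → [5, 4, 2, -3, 1, 25, 1]
insert 7 at 7 → [5, 4, 2, -3, 1, 25, 1, 7]
seq[7]-seq[-4] = 7-1 = 6

6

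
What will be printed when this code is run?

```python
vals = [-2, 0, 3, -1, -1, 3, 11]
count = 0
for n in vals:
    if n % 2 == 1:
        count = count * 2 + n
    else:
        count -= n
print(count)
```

n=-2: not odd, count = 0-(-2) = 2
n=0: not odd, count = 2-0 = 2
n=3: odd, count = 2*2+3 = 7
n=-1: odd, count = 7*2+(-1) = 13
n=-1: odd, count = 13*2+(-1) = 25
n=3: odd, count = 25*2+3 = 53
n=11: odd, count = 53*2+11 = 117

117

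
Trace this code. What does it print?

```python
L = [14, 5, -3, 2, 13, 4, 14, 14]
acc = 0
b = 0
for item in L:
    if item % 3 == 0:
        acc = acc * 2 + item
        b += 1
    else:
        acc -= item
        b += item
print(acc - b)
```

item=14: not %3==0, acc = 0-14 = -14; b=14
item=5: not %3==0, acc = (-14)-5 = -19; b=19
item=-3: %3==0, acc = (-19)*2+(-3) = -41; b=20
item=2: not %3==0, acc = (-41)-2 = -43; b=22
item=13: not %3==0, acc = (-43)-13 = -56; b=35
item=4: not %3==0, acc = (-56)-4 = -60; b=39
item=14: not %3==0, acc = (-60)-14 = -74; b=53
item=14: not %3==0, acc = (-74)-14 = -88; b=67
acc-b = (-88)-67 = -155

-155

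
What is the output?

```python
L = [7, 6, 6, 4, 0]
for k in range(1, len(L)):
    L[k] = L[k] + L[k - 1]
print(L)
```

k=1: L[1] = 6+7 = 13 → [7, 13, 6, 4, 0]
k=2: L[2] = 6+13 = 19 → [7, 13, 19, 4, 0]
k=3: L[3] = 4+19 = 23 → [7, 13, 19, 23, 0]
k=4: L[4] = 0+23 = 23 → [7, 13, 19, 23, 23]

[7, 13, 19, 23, 23]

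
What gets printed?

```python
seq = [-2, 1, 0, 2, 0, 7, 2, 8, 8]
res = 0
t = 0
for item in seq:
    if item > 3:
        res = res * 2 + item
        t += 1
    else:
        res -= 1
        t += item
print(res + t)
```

item=-2: not >3, res = 0-1 = -1; t=-2
item=1: not >3, res = (-1)-1 = -2; t=-1
item=0: not >3, res = (-2)-1 = -3; t=-1
item=2: not >3, res = (-3)-1 = -4; t=1
item=0: not >3, res = (-4)-1 = -5; t=1
item=7: >3, res = (-5)*2+7 = -3; t=2
item=2: not >3, res = (-3)-1 = -4; t=4
item=8: >3, res = (-4)*2+8 = 0; t=5
item=8: >3, res = 0*2+8 = 8; t=6
res+t = 8+6 = 14

14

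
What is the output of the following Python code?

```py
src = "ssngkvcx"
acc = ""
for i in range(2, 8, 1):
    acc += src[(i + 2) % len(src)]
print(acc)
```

kvcxss

i=2: add src[4]='k' → 'k'
i=3: add src[5]='v' → 'kv'
i=4: add src[6]='c' → 'kvc'
i=5: add src[7]='x' → 'kvcx'
i=6: add src[0]='s' → 'kvcxs'
i=7: add src[1]='s' → 'kvcxss'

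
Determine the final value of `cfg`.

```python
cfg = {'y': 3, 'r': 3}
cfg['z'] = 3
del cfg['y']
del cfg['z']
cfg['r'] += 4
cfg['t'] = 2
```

{'r': 7, 't': 2}

cfg['z'] = 3 → {'y': 3, 'r': 3, 'z': 3}
del 'y' → {'r': 3, 'z': 3}
del 'z' → {'r': 3}
cfg['r'] = 3+4 = 7 → {'r': 7}
cfg['t'] = 2 → {'r': 7, 't': 2}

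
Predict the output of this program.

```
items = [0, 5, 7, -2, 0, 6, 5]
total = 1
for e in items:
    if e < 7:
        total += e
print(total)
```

e=0: <7, total = 1+0 = 1
e=5: <7, total = 1+5 = 6
e=7: not <7
e=-2: <7, total = 6+(-2) = 4
e=0: <7, total = 4+0 = 4
e=6: <7, total = 4+6 = 10
e=5: <7, total = 10+5 = 15

15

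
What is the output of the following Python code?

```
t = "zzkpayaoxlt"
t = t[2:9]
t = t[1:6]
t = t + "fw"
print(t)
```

slice [2:9] → 'kpayaox'
slice [1:6] → 'payao'
+ 'fw' → 'payaofw'

payaofw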